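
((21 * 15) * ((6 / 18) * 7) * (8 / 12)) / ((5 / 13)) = 1274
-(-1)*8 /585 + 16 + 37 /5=13697 /585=23.41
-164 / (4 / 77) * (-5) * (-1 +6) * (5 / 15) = 78925 / 3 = 26308.33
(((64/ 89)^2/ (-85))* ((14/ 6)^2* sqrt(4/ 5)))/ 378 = -28672* sqrt(5)/ 818041275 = -0.00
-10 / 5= -2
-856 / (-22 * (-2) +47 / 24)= -20544 / 1103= -18.63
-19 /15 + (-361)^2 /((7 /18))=35186537 /105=335109.88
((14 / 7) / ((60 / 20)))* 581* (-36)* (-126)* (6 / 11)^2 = 63249984 / 121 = 522727.14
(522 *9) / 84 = 783 / 14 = 55.93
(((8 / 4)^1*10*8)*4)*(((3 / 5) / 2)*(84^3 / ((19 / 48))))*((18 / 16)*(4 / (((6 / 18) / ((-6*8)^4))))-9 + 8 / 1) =391452468617871360 / 19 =20602761506203755.79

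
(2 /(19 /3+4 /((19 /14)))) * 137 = 15618 /529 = 29.52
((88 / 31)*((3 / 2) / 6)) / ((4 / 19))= 209 / 62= 3.37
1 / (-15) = -1 / 15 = -0.07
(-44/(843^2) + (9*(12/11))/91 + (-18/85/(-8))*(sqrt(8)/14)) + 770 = 770.11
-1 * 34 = -34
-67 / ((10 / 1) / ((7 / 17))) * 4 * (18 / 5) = -16884 / 425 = -39.73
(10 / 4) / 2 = 5 / 4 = 1.25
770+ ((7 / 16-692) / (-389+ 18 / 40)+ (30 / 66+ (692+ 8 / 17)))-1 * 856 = 3538224355 / 5812708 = 608.70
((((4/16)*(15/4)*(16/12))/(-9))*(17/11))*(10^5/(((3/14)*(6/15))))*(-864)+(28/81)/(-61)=11759579999692/54351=216363636.36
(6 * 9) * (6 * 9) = 2916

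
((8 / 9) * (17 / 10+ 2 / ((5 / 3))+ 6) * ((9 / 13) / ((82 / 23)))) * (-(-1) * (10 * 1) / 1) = 8188 / 533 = 15.36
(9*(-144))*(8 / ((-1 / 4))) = 41472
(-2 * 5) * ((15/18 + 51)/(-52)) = 1555/156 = 9.97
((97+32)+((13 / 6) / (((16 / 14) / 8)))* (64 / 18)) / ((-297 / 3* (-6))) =449 / 1458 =0.31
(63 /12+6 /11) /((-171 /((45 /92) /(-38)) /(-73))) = -93075 /2922656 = -0.03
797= 797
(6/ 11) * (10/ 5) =12/ 11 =1.09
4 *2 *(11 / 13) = 88 / 13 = 6.77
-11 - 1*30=-41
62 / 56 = 31 / 28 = 1.11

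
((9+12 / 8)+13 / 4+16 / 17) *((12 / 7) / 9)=333 / 119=2.80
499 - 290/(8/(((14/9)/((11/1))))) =97787/198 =493.87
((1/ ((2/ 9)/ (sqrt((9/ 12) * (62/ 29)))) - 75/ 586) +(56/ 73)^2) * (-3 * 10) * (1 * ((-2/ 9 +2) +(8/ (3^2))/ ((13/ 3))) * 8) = -480 * sqrt(5394)/ 13 - 1026525760/ 4684191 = -2930.92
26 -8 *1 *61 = -462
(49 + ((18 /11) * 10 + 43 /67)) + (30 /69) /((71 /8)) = 79497878 /1203521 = 66.05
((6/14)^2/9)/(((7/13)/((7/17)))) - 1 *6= -5.98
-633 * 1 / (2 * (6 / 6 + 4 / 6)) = -189.90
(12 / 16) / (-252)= -1 / 336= -0.00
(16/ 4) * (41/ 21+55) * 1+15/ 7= 4829/ 21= 229.95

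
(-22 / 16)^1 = -11 / 8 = -1.38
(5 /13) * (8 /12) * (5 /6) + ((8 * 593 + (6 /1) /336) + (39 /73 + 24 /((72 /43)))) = 2276258069 /478296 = 4759.10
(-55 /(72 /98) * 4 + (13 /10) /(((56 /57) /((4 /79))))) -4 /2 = -29999111 /99540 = -301.38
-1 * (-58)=58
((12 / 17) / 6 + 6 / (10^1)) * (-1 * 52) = -3172 / 85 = -37.32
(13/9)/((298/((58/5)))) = 377/6705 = 0.06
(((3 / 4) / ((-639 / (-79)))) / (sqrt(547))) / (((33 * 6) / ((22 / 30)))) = 0.00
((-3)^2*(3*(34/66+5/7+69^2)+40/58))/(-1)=-287133435/2233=-128586.40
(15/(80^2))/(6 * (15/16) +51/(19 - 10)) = 0.00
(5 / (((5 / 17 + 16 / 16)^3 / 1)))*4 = 9.23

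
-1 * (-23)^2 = -529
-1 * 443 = -443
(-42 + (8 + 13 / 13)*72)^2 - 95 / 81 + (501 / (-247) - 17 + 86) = 7348607089 / 20007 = 367301.80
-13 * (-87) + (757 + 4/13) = 24548/13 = 1888.31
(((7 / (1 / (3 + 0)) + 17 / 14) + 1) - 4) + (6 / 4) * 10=479 / 14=34.21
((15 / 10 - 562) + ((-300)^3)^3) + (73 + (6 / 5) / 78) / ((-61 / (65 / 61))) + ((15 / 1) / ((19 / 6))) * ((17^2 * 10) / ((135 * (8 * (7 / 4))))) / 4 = -29222936757000000000831367811 / 1484679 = -19683000000000000000559.96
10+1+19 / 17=206 / 17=12.12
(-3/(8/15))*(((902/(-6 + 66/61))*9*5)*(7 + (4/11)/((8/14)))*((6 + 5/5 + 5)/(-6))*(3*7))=-29779407/2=-14889703.50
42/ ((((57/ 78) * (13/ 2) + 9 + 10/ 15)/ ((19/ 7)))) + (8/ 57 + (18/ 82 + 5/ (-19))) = 3236114/ 404301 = 8.00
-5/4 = -1.25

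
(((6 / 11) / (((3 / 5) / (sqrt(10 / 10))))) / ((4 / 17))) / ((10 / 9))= 153 / 44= 3.48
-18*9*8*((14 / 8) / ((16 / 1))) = -567 / 4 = -141.75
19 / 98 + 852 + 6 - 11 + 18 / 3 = 83613 / 98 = 853.19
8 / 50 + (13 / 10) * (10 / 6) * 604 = 98162 / 75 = 1308.83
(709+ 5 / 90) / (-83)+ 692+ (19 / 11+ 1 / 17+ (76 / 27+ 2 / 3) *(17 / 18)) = 5193733615 / 7543206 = 688.53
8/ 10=4/ 5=0.80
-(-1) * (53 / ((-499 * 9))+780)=3502927 / 4491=779.99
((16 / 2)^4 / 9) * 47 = 192512 / 9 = 21390.22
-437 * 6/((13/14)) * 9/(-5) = 330372/65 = 5082.65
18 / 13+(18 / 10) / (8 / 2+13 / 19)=10233 / 5785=1.77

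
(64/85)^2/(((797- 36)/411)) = 1683456/5498225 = 0.31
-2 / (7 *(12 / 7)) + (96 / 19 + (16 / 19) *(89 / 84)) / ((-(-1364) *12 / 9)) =-88927 / 544236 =-0.16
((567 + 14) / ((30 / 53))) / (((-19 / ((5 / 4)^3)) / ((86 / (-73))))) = 33102475 / 266304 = 124.30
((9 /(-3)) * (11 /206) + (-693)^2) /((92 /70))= 3462594135 /9476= 365406.73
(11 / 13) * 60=50.77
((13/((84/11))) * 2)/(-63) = -143/2646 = -0.05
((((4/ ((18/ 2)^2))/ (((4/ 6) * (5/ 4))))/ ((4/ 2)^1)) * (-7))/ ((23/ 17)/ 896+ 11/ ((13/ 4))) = -5544448/ 90518445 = -0.06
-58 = -58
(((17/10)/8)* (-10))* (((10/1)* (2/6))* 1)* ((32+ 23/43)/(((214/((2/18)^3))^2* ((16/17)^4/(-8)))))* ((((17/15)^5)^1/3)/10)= 0.00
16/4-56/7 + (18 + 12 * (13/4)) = 53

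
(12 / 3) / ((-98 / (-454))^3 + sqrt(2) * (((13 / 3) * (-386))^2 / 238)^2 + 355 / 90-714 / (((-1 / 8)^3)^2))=0.00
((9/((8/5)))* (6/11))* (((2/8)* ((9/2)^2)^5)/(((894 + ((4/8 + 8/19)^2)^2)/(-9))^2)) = 647549078057838827827335/2450278275716381215424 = 264.28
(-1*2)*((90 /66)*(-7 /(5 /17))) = 64.91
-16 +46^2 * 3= 6332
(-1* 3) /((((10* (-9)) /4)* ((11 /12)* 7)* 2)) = 4 /385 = 0.01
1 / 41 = 0.02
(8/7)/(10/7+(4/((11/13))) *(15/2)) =11/355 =0.03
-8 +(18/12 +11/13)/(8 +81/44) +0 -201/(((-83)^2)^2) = -2073455175919/267142888909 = -7.76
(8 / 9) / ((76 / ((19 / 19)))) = 0.01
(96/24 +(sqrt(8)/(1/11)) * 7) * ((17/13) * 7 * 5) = 2380/13 +91630 * sqrt(2)/13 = 10151.11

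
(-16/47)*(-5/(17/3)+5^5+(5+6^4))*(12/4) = -3610896/799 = -4519.27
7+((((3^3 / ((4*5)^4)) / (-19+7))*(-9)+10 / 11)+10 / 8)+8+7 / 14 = 124320891 / 7040000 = 17.66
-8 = -8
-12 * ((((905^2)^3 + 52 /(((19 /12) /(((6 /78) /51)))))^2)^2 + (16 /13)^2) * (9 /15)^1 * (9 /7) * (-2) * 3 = 5060508016400518061267303000000000000000000000000000000000000000000000000.00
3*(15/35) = 9/7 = 1.29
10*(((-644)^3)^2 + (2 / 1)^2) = 713370595531202600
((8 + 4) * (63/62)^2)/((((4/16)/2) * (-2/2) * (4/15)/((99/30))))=-1178793/961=-1226.63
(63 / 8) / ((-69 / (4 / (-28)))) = 3 / 184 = 0.02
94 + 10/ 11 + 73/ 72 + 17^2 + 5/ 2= 387.42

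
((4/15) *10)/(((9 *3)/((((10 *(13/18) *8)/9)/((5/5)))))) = 4160/6561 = 0.63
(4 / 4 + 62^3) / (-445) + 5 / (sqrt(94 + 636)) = -238329 / 445 + sqrt(730) / 146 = -535.39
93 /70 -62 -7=-4737 /70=-67.67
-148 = -148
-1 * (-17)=17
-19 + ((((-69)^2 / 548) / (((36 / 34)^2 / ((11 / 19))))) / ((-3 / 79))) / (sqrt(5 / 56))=-132853589 * sqrt(70) / 2811240-19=-414.39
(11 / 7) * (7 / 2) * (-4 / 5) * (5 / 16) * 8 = -11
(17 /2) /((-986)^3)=-1 /112774736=-0.00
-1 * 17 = -17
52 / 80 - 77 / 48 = -0.95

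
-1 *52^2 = -2704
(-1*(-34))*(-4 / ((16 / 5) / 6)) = -255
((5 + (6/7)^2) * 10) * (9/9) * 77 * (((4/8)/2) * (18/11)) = 1806.43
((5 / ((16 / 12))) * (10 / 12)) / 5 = 5 / 8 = 0.62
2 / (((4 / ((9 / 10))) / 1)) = 9 / 20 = 0.45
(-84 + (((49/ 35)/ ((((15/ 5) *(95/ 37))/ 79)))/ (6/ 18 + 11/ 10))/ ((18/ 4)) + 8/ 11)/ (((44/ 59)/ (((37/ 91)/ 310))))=-8943875431/ 62747009325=-0.14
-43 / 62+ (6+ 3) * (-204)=-113875 / 62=-1836.69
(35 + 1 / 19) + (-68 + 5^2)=-7.95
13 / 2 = 6.50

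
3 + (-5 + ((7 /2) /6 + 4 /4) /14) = -317 /168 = -1.89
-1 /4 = -0.25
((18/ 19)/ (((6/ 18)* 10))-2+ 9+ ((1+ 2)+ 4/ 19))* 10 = 1994/ 19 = 104.95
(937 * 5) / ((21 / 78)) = 17401.43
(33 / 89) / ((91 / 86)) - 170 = -1373992 / 8099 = -169.65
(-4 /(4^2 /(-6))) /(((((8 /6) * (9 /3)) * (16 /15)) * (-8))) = -45 /1024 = -0.04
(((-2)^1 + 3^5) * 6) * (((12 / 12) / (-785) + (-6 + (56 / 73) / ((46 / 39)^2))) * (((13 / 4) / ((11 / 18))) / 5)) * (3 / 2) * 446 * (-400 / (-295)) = -149590388868783408 / 19674009905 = -7603451.94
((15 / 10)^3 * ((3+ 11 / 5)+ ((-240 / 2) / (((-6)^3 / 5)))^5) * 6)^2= 11932048.71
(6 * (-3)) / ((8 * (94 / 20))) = -45 / 94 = -0.48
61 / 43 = 1.42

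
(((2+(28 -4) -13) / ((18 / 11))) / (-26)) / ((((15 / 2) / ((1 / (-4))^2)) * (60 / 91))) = -1001 / 259200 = -0.00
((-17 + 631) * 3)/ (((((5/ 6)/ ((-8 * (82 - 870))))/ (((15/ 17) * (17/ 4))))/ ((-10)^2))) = 5225385600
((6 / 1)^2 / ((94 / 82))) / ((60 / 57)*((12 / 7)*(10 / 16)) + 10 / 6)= 588924 / 52405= 11.24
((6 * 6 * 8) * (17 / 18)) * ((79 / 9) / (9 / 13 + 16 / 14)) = 1301.00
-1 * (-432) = 432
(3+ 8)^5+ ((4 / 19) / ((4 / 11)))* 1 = 3059980 / 19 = 161051.58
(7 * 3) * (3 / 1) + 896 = 959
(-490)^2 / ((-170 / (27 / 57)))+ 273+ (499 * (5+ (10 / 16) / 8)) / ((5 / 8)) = 9453217 / 2584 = 3658.37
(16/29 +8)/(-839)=-248/24331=-0.01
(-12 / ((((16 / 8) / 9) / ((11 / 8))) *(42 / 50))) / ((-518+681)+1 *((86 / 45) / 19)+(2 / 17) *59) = -3270375 / 6291236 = -0.52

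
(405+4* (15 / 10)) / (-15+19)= 411 / 4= 102.75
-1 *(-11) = 11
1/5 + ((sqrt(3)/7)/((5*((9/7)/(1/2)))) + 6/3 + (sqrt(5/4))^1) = sqrt(3)/90 + sqrt(5)/2 + 11/5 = 3.34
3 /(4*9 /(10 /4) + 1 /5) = 15 /73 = 0.21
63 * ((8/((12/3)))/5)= 126/5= 25.20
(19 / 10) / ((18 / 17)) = 323 / 180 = 1.79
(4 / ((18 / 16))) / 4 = 8 / 9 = 0.89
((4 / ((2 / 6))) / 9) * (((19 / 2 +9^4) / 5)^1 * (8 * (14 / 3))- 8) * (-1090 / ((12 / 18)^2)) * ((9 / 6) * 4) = -962395008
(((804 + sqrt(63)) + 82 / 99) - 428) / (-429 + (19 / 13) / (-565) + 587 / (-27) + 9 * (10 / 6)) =-411018855 / 475279409 - 594945 * sqrt(7) / 86414438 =-0.88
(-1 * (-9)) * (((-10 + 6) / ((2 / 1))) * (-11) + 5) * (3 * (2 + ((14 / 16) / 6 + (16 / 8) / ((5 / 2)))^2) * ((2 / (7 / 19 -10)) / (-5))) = 85531977 / 976000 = 87.64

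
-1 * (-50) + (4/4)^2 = 51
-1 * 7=-7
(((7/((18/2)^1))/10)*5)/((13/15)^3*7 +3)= 2625/51008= 0.05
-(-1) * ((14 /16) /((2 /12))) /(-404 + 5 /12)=-63 /4843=-0.01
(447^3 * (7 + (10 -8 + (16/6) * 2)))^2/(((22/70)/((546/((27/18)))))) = 20878965107801739453060/11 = 1898087737072885404823.64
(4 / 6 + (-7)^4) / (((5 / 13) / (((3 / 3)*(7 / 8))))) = 131131 / 24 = 5463.79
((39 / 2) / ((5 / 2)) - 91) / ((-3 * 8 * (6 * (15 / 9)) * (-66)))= -13 / 2475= -0.01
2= 2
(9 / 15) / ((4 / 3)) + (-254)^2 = 1290329 / 20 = 64516.45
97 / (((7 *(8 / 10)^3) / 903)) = 1564125 / 64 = 24439.45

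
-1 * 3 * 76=-228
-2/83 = -0.02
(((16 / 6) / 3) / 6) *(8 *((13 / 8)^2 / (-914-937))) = -169 / 99954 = -0.00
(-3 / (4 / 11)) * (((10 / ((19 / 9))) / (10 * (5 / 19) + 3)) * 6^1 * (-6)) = 26730 / 107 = 249.81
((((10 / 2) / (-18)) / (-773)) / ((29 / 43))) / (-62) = -215 / 25017372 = -0.00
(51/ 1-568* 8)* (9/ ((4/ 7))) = -283059/ 4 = -70764.75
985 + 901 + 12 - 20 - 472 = 1406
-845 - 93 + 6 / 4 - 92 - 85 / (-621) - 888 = -2380123 / 1242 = -1916.36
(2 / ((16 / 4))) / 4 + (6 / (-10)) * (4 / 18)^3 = 1151 / 9720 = 0.12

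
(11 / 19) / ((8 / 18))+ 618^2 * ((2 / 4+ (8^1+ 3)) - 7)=130618107 / 76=1718659.30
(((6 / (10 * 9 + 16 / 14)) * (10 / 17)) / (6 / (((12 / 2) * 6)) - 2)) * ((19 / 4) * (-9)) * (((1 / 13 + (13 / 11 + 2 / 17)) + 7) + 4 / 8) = 2324651805 / 290032886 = 8.02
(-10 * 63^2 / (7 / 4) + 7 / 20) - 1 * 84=-455273 / 20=-22763.65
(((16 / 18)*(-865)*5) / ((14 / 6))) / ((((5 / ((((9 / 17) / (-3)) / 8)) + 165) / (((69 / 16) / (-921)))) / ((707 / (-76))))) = 2009395 / 1726568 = 1.16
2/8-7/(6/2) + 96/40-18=-1061/60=-17.68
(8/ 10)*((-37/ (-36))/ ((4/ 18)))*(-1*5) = -37/ 2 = -18.50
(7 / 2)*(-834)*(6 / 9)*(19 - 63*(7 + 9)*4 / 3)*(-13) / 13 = -2578450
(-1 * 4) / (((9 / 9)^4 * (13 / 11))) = -44 / 13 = -3.38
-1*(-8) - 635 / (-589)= 9.08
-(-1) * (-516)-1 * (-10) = -506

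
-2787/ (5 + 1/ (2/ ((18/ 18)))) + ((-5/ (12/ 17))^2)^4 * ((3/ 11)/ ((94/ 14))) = 256906.10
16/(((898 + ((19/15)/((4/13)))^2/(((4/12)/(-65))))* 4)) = -960/577597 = -0.00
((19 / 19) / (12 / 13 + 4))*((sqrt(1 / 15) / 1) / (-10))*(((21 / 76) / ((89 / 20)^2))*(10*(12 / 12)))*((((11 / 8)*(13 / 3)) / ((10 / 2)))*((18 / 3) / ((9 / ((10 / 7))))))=-9295*sqrt(15) / 43343712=-0.00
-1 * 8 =-8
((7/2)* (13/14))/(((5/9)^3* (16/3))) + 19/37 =1203947/296000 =4.07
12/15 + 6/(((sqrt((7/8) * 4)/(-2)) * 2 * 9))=0.44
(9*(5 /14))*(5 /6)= 75 /28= 2.68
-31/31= -1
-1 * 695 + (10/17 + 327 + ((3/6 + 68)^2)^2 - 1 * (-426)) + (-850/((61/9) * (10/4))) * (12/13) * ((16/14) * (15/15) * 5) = 33242857938623/1509872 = 22017004.05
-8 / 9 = -0.89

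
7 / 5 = 1.40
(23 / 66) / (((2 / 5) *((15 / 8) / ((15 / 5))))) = 46 / 33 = 1.39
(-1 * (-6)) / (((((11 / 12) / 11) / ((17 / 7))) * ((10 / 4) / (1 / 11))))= 2448 / 385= 6.36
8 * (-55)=-440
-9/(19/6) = -54/19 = -2.84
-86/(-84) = 43/42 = 1.02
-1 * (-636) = 636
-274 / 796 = -0.34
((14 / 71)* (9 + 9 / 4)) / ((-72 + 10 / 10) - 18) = -315 / 12638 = -0.02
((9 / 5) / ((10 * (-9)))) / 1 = -1 / 50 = -0.02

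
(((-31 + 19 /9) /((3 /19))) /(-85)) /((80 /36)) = 247 /255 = 0.97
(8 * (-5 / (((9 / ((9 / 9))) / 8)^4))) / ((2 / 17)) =-1392640 / 6561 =-212.26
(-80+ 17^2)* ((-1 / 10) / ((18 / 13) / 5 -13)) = 2717 / 1654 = 1.64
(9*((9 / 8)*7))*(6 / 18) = 189 / 8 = 23.62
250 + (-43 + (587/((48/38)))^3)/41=1387456180145/566784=2447945.21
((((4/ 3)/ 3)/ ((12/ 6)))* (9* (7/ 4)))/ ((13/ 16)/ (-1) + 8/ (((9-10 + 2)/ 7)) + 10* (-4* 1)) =56/ 243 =0.23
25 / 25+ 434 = 435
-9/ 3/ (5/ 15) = -9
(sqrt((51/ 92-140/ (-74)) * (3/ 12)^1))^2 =8327/ 13616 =0.61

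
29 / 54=0.54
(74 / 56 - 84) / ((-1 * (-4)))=-20.67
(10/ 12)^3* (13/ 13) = 0.58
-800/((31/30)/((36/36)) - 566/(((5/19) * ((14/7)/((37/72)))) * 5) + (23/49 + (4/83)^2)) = 486087840000/66242944129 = 7.34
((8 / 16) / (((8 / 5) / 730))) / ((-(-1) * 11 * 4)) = 1825 / 352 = 5.18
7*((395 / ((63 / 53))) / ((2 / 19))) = 397765 / 18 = 22098.06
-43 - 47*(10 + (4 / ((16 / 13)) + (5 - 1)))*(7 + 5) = -9772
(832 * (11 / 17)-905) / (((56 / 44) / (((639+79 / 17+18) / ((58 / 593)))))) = -114329899508 / 58667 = -1948794.03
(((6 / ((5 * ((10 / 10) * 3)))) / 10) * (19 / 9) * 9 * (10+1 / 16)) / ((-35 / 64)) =-1748 / 125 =-13.98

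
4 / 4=1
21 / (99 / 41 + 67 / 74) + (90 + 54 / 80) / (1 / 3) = 16021839 / 57560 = 278.35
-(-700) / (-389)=-700 / 389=-1.80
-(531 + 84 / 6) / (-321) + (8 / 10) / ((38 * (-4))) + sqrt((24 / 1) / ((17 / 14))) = 103229 / 60990 + 4 * sqrt(357) / 17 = 6.14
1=1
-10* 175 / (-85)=350 / 17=20.59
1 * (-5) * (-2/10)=1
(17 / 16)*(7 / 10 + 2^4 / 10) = 2.44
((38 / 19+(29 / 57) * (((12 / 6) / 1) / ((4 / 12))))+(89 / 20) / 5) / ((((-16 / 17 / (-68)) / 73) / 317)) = 75511373959 / 7600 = 9935707.10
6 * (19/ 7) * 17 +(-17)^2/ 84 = 23545/ 84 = 280.30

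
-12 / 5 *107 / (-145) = 1284 / 725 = 1.77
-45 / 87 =-15 / 29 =-0.52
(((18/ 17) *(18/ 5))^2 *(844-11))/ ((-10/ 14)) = -36006768/ 2125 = -16944.36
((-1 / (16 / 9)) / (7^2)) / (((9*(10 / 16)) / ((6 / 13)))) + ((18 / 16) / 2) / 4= 28473 / 203840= 0.14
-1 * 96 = -96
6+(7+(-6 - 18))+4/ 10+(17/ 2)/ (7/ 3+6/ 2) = -1441/ 160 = -9.01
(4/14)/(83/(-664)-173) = -16/9695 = -0.00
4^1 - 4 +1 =1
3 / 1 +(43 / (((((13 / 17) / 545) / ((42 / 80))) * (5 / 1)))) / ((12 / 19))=10603547 / 2080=5097.86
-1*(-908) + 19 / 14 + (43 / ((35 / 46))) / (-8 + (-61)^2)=909.37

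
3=3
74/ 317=0.23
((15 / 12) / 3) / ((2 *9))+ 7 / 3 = 509 / 216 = 2.36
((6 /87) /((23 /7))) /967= 14 /644989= 0.00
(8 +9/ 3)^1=11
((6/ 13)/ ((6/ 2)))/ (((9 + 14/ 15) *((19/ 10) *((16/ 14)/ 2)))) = 525/ 36803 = 0.01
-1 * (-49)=49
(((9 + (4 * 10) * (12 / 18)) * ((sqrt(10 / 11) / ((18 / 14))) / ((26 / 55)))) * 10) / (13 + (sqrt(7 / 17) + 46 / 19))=-6759725 * sqrt(13090) / 511374006 + 1772115275 * sqrt(110) / 511374006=34.83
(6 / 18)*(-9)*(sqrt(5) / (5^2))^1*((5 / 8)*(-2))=3*sqrt(5) / 20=0.34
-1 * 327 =-327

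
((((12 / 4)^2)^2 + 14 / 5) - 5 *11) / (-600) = -6 / 125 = -0.05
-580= -580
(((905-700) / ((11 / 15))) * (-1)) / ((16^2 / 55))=-15375 / 256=-60.06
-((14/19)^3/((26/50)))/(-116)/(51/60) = 0.01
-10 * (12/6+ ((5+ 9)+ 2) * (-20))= 3180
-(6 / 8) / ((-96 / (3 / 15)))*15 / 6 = 1 / 256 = 0.00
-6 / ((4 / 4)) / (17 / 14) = -84 / 17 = -4.94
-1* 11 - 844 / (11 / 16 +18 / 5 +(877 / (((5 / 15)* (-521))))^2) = -25443344893 / 646877143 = -39.33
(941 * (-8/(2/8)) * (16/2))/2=-120448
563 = 563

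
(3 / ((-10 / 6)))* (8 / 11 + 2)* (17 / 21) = -306 / 77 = -3.97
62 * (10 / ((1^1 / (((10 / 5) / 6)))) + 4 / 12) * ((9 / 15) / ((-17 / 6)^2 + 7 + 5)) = 24552 / 3605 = 6.81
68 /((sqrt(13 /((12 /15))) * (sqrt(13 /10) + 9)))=-136 * sqrt(2) /797 + 2448 * sqrt(65) /10361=1.66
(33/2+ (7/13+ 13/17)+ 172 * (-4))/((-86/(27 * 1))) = 186003/884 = 210.41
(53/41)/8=53/328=0.16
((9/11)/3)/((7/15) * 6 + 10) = 15/704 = 0.02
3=3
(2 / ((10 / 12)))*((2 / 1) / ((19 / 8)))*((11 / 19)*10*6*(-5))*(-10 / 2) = 633600 / 361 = 1755.12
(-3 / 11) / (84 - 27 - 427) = 3 / 4070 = 0.00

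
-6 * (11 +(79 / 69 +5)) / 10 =-1183 / 115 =-10.29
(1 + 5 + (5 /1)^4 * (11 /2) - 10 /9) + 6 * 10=63043 /18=3502.39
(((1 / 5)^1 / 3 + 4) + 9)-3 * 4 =1.07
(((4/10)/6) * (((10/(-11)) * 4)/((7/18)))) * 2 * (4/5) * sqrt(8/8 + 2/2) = -384 * sqrt(2)/385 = -1.41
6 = 6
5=5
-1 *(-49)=49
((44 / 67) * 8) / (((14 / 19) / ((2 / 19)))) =0.75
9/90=1/10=0.10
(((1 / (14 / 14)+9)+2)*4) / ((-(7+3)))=-24 / 5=-4.80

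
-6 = -6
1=1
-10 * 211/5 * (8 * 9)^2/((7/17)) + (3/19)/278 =-196437664491/36974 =-5312859.43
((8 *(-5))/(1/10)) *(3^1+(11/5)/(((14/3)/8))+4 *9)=-119760/7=-17108.57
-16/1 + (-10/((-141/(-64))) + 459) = 61823/141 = 438.46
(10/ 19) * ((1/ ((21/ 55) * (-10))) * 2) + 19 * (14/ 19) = 13.72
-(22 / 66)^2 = -1 / 9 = -0.11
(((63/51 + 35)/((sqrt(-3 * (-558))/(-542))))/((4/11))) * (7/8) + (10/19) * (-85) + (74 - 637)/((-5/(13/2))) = 130561/190 - 1606759 * sqrt(186)/18972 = -467.87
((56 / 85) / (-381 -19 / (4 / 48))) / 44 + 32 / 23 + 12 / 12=4473929 / 1870935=2.39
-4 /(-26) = 2 /13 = 0.15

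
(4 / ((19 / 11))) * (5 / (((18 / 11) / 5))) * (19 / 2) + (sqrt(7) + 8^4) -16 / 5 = sqrt(7) + 199301 / 45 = 4431.56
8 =8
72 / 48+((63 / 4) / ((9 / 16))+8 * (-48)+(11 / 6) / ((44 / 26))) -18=-4457 / 12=-371.42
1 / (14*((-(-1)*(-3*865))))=-1 / 36330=-0.00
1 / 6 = 0.17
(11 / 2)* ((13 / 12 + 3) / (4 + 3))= 77 / 24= 3.21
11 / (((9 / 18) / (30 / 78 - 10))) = -2750 / 13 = -211.54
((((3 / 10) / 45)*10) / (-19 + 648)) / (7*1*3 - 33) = -0.00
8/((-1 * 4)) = -2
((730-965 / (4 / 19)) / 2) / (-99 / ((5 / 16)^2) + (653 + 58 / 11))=5.42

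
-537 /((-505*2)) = 0.53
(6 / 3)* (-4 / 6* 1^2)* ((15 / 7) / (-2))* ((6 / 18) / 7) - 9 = -8.93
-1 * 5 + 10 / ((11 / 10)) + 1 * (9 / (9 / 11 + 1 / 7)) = 10953 / 814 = 13.46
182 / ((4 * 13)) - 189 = -185.50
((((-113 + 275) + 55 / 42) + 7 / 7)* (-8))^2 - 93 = 761939803 / 441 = 1727754.66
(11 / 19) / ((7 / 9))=99 / 133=0.74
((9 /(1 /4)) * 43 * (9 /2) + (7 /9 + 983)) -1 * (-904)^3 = 6648940924 /9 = 738771213.78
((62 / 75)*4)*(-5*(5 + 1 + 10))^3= -5079040 / 3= -1693013.33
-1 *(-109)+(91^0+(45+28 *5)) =295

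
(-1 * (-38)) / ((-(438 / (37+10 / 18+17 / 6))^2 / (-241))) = 2420134291 / 31078728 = 77.87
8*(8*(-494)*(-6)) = 189696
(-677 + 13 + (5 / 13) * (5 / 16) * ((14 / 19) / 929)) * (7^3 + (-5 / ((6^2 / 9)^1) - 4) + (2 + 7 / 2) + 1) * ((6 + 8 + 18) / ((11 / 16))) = -10639451.56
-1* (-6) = 6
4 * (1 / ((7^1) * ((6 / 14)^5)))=9604 / 243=39.52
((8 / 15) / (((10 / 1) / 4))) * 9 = 48 / 25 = 1.92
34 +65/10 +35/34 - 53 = -195/17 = -11.47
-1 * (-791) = 791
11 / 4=2.75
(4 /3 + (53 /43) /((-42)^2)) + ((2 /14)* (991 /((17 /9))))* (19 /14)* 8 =1051022725 /1289484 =815.07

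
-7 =-7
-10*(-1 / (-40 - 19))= -10 / 59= -0.17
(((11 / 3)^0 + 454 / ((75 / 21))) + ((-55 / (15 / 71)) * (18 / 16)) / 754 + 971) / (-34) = -165688721 / 5127200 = -32.32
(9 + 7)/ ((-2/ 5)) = -40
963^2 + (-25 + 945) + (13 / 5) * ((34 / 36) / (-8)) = 668367859 / 720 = 928288.69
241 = 241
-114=-114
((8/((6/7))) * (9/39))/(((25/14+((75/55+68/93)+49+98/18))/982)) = 1181393136/32577883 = 36.26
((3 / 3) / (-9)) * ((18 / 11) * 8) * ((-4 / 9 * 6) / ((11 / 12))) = 4.23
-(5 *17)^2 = -7225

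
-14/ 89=-0.16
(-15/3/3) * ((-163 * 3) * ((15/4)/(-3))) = -4075/4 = -1018.75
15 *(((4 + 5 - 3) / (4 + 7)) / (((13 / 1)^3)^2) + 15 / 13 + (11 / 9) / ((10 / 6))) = 1502994154 / 53094899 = 28.31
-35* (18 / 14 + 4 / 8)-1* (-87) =49 / 2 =24.50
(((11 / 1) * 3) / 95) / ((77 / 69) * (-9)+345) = 253 / 243960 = 0.00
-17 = -17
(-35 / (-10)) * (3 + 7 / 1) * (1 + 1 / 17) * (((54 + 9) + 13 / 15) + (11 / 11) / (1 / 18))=51576 / 17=3033.88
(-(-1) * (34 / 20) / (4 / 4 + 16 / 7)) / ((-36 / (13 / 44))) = -1547 / 364320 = -0.00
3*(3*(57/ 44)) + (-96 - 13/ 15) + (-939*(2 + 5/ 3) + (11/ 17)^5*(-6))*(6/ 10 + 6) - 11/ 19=-406204818043039/ 17805006780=-22814.08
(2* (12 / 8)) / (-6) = -1 / 2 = -0.50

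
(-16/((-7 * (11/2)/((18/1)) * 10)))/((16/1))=0.05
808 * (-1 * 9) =-7272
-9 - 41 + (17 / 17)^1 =-49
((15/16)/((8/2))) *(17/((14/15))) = 3825/896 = 4.27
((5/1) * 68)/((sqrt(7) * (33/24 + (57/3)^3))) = 2720 * sqrt(7)/384181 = 0.02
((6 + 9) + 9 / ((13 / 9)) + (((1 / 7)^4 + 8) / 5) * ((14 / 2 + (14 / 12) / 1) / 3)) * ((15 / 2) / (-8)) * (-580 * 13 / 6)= 70899055 / 2352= 30144.16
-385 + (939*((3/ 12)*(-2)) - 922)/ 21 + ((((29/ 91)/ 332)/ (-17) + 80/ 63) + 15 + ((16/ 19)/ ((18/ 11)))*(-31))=-450.95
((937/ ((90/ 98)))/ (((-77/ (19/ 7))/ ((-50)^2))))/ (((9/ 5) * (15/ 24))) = -71212000/ 891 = -79923.68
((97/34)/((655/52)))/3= 2522/33405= 0.08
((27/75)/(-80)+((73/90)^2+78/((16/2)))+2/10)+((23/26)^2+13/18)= 331497419/27378000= 12.11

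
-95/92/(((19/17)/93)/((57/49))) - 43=-644429/4508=-142.95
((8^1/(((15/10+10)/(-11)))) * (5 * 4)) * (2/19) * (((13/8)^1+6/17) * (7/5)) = -331408/7429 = -44.61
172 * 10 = 1720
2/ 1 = 2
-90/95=-18/19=-0.95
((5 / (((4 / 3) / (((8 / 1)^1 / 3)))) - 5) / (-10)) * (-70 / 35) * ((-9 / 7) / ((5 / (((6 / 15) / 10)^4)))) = -9 / 13671875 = -0.00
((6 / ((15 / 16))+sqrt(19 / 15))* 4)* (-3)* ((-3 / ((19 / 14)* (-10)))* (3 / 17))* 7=-169344 / 8075 - 1764* sqrt(285) / 8075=-24.66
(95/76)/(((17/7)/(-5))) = -175/68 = -2.57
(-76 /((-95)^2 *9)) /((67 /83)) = -0.00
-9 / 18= -1 / 2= -0.50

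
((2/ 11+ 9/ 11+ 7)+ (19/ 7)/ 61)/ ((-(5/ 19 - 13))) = 0.63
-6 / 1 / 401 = -6 / 401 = -0.01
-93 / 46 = -2.02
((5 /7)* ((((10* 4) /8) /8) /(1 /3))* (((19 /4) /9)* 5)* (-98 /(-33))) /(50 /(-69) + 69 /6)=382375 /392568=0.97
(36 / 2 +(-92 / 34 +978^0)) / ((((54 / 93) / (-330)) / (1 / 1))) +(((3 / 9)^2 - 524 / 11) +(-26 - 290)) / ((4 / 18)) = -12225709 / 1122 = -10896.35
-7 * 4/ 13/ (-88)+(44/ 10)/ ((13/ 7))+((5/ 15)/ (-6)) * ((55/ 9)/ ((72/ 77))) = 16934911/ 8339760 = 2.03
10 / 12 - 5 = -25 / 6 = -4.17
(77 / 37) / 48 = 77 / 1776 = 0.04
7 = 7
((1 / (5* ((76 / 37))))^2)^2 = 1874161 / 20851360000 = 0.00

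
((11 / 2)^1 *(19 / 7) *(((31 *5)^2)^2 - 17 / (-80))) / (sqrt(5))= 3853541506.25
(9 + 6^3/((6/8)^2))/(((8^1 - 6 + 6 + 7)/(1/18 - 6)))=-14017/90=-155.74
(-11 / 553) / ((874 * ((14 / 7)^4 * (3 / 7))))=-11 / 3314208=-0.00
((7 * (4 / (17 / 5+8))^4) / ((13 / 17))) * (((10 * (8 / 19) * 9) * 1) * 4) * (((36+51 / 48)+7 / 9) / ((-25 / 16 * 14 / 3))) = -94856192000 / 869110749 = -109.14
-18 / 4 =-9 / 2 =-4.50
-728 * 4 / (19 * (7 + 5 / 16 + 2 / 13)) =-605696 / 29507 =-20.53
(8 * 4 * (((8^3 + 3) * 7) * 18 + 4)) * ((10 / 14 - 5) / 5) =-12459648 / 7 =-1779949.71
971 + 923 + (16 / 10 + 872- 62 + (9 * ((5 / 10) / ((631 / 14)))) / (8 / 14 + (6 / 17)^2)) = 12019561789 / 4442240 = 2705.74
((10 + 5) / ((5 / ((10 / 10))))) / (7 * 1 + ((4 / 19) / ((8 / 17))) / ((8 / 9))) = 912 / 2281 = 0.40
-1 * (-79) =79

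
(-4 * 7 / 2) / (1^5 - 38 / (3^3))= 378 / 11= 34.36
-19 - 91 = -110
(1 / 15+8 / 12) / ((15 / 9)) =11 / 25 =0.44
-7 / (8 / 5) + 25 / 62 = -985 / 248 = -3.97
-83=-83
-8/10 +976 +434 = 7046/5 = 1409.20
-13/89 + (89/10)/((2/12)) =23698/445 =53.25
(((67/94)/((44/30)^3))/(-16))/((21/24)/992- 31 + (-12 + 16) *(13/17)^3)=34439515875/71246207899493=0.00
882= 882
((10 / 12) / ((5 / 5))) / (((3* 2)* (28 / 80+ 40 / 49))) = 1225 / 10287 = 0.12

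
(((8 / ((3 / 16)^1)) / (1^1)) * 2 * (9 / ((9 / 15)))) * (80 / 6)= 51200 / 3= 17066.67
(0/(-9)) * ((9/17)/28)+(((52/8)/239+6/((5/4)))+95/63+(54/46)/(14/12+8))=246210361/38094210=6.46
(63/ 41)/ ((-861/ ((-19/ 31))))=57/ 52111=0.00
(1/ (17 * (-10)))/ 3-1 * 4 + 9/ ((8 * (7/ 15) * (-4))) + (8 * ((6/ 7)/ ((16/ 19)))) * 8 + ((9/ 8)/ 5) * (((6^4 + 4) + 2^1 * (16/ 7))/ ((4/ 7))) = 32799059/ 57120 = 574.21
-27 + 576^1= 549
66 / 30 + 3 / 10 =2.50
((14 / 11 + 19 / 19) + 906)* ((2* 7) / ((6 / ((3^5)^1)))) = 5664897 / 11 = 514990.64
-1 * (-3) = 3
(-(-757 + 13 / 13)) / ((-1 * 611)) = -756 / 611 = -1.24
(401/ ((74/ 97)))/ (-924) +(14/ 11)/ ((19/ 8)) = -42851/ 1299144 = -0.03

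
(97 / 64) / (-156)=-97 / 9984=-0.01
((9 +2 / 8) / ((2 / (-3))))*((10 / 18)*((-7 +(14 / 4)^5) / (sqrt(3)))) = -3067855*sqrt(3) / 2304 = -2306.29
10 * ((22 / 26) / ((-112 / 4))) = -55 / 182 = -0.30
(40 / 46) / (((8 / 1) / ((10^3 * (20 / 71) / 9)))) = 50000 / 14697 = 3.40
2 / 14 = 1 / 7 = 0.14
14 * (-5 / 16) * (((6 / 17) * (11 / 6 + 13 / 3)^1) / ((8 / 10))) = -6475 / 544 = -11.90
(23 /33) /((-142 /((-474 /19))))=1817 /14839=0.12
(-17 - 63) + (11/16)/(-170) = -217611/2720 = -80.00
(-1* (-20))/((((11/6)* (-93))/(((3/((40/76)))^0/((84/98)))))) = -140/1023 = -0.14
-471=-471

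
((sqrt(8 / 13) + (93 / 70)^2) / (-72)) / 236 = -961 / 9251200-sqrt(26) / 110448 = -0.00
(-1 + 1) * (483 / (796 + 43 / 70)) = 0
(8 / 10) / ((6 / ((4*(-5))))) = -8 / 3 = -2.67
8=8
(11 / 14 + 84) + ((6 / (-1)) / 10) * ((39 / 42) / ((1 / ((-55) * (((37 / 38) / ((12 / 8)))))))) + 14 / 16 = 112307 / 1064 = 105.55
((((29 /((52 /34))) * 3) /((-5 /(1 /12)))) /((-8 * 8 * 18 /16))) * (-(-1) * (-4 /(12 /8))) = -493 /14040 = -0.04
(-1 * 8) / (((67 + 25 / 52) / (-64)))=26624 / 3509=7.59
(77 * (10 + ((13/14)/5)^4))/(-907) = -2641414171/3111010000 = -0.85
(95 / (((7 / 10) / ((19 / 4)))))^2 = 81450625 / 196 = 415564.41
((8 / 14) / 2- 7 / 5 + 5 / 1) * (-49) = -952 / 5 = -190.40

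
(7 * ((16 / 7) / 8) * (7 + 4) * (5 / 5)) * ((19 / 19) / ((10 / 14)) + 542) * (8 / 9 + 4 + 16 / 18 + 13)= 10101806 / 45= 224484.58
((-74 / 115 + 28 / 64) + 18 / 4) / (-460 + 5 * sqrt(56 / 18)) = -71109 / 7614800-23703 * sqrt(7) / 350280800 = -0.01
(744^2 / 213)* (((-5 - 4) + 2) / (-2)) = 645792 / 71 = 9095.66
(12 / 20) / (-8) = -3 / 40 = -0.08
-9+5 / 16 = -8.69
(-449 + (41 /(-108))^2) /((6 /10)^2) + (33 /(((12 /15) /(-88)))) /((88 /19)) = -213161315 /104976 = -2030.57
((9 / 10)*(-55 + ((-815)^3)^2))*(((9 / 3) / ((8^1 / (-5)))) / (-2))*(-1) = -3956210770361272695 / 16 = -247263173147579543.44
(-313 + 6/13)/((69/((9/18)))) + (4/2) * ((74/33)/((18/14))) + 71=12827317/177606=72.22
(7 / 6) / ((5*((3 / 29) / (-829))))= -168287 / 90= -1869.86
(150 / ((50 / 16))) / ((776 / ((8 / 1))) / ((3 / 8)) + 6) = 72 / 397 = 0.18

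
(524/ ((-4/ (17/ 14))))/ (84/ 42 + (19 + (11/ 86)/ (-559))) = -53530399/ 7066801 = -7.57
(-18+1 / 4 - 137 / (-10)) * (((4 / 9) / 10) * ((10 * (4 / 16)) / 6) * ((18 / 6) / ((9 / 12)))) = -3 / 10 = -0.30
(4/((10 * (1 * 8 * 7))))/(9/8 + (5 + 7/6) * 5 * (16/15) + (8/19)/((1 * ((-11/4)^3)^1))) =0.00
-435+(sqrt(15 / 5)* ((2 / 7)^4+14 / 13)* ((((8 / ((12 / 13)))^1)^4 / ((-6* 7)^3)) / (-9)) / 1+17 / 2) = -426.48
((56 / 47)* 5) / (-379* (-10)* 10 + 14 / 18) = 2520 / 16032029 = 0.00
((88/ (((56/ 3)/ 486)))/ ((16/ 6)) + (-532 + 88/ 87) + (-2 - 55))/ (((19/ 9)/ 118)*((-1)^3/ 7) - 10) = -116929563/ 4312822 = -27.11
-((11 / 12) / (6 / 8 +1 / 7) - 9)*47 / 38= 14053 / 1425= 9.86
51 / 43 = 1.19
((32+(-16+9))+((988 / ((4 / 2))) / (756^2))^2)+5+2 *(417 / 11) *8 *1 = 571806776138747 / 898296848064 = 636.55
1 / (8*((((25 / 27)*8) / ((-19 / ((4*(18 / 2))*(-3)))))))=0.00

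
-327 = -327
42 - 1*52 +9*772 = 6938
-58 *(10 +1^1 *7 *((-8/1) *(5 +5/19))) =313780/19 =16514.74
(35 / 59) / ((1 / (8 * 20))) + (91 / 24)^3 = 121875089 / 815616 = 149.43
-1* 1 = -1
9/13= 0.69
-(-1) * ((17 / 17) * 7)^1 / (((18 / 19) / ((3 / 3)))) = 133 / 18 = 7.39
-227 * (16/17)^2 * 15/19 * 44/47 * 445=-66133.34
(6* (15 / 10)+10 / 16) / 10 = 77 / 80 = 0.96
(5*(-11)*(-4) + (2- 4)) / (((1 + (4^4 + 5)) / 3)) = 327 / 131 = 2.50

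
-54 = -54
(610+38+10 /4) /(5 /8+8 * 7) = 5204 /453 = 11.49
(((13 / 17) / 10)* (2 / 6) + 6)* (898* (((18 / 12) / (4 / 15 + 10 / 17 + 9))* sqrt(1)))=591333 / 718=823.58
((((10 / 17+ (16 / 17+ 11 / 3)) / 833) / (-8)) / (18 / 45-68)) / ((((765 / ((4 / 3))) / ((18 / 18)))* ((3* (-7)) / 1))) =-265 / 276817698612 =-0.00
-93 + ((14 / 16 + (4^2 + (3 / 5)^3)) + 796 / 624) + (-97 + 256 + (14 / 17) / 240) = 9322893 / 110500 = 84.37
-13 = -13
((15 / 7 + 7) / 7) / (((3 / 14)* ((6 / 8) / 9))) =512 / 7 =73.14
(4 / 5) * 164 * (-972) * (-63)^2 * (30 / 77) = -2169224064 / 11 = -197202187.64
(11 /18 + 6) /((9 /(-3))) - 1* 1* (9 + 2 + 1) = -767 /54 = -14.20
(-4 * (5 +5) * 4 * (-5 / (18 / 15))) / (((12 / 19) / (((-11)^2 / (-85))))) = -229900 / 153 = -1502.61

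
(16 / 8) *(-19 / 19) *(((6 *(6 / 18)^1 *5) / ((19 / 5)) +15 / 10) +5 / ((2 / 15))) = -1582 / 19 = -83.26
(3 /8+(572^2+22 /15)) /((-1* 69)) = -39262301 /8280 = -4741.82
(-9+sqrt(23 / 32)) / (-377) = 9 / 377 - sqrt(46) / 3016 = 0.02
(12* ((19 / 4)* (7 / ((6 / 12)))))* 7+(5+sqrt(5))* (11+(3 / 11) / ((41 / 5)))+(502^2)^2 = 4976* sqrt(5) / 451+28641215767382 / 451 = 63506021681.84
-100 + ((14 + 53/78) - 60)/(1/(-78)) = 3435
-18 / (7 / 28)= -72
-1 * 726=-726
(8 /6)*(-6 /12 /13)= -2 /39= -0.05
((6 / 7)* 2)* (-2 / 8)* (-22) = 66 / 7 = 9.43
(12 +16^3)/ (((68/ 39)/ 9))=360477/ 17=21204.53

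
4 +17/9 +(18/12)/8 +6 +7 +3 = 3179/144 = 22.08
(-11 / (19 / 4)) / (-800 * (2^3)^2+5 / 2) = 88 / 1945505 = 0.00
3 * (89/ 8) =267/ 8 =33.38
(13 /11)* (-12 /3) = -52 /11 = -4.73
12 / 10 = 6 / 5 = 1.20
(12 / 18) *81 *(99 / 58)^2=264627 / 1682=157.33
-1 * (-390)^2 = -152100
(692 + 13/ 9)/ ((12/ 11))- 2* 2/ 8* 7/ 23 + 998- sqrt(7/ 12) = 4057627/ 2484- sqrt(21)/ 6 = 1632.74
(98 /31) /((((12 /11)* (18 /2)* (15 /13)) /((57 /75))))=133133 /627750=0.21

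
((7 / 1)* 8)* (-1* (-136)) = 7616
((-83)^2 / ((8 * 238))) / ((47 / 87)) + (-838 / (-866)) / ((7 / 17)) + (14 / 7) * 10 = 1125542031 / 38748304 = 29.05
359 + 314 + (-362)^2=131717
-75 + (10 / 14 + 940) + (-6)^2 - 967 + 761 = 4870 / 7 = 695.71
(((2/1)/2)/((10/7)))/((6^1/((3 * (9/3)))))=21/20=1.05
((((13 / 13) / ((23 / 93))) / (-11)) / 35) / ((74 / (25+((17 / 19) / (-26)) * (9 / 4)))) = -11253 / 3181360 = -0.00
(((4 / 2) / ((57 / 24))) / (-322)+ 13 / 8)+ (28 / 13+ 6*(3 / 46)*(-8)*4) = -2782261 / 318136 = -8.75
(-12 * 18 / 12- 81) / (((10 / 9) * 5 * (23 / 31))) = -27621 / 1150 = -24.02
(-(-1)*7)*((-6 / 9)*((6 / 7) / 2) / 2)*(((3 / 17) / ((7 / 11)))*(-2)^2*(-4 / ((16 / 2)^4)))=33 / 30464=0.00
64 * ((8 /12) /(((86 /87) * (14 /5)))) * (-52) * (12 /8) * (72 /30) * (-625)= 542880000 /301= 1803588.04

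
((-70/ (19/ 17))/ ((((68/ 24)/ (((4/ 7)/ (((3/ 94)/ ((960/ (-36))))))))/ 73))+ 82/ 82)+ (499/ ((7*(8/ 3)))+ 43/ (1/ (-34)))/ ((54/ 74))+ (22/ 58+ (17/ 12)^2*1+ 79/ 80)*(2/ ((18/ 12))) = 118565541557/ 154280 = 768508.83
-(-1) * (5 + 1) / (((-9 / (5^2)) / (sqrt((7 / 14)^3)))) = -25 * sqrt(2) / 6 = -5.89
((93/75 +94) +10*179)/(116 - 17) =47131/2475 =19.04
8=8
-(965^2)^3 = -807539696082015625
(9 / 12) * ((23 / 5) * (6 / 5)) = 207 / 50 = 4.14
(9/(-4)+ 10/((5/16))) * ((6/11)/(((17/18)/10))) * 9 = 17010/11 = 1546.36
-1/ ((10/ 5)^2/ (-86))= 43/ 2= 21.50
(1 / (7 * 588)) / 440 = 1 / 1811040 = 0.00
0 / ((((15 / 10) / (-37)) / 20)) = 0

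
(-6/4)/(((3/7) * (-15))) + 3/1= 97/30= 3.23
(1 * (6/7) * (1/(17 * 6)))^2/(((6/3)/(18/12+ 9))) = 0.00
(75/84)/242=25/6776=0.00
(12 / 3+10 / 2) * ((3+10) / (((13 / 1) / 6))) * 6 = 324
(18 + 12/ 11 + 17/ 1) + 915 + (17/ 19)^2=3779961/ 3971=951.89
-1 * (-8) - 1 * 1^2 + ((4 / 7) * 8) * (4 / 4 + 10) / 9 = 793 / 63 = 12.59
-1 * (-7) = 7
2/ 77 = 0.03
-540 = -540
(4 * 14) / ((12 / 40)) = 560 / 3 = 186.67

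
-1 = -1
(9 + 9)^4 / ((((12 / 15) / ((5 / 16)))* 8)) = 164025 / 32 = 5125.78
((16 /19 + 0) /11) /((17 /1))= 16 /3553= 0.00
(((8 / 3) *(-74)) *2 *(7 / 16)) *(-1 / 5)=518 / 15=34.53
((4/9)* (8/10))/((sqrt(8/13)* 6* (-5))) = -2* sqrt(26)/675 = -0.02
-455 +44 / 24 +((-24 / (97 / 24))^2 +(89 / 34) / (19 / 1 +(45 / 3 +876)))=-364972147847 / 873343380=-417.90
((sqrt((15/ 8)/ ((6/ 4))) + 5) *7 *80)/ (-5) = -560 - 56 *sqrt(5) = -685.22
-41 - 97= -138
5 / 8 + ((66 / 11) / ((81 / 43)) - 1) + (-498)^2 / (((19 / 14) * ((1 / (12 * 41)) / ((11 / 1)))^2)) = 21966256381042957 / 4104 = 5352401652300.92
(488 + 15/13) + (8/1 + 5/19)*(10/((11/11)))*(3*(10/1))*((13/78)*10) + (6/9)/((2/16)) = 3427915/741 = 4626.07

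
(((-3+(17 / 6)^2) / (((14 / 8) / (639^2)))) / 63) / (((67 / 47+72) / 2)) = 85767574 / 169099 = 507.20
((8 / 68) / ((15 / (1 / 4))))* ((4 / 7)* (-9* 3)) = -0.03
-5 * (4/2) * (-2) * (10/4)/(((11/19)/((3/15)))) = 190/11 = 17.27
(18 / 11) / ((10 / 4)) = 36 / 55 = 0.65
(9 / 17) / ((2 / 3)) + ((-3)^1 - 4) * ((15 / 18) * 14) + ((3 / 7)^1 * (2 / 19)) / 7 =-7679207 / 94962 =-80.87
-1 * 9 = -9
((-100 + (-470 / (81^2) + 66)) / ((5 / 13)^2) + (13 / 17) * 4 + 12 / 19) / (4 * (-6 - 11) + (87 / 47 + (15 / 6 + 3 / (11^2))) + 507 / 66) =1066941493574 / 263363952825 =4.05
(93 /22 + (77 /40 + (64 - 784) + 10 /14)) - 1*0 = -713.13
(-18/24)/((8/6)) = -9/16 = -0.56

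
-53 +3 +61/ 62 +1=-48.02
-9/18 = -1/2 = -0.50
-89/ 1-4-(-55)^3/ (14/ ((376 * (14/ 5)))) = 12511307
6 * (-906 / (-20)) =1359 / 5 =271.80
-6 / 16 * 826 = -1239 / 4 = -309.75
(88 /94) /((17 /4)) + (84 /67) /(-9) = 13004 /160599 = 0.08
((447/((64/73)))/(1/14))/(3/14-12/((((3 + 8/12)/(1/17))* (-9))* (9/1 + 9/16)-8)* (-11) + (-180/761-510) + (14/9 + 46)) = -941358587012991/60993024929168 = -15.43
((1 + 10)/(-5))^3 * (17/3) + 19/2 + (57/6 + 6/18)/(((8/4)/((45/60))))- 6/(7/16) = -2556349/42000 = -60.87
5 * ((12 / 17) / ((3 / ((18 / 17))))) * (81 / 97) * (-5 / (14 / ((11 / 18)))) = -44550 / 196231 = -0.23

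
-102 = -102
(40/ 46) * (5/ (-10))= -10/ 23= -0.43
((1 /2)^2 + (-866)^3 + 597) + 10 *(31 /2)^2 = -2597835585 /4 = -649458896.25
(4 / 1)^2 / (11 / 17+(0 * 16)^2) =272 / 11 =24.73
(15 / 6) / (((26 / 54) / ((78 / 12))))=135 / 4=33.75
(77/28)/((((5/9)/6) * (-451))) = -0.07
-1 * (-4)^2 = -16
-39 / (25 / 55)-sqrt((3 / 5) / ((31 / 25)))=-429 / 5-sqrt(465) / 31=-86.50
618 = 618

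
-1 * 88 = -88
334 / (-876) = -167 / 438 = -0.38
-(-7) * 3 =21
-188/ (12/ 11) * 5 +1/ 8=-20677/ 24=-861.54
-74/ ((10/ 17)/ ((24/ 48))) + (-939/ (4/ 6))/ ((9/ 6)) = -10019/ 10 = -1001.90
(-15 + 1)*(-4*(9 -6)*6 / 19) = 1008 / 19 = 53.05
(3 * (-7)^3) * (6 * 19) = -117306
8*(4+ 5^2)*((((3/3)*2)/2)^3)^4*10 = 2320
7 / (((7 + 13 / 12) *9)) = 28 / 291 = 0.10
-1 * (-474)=474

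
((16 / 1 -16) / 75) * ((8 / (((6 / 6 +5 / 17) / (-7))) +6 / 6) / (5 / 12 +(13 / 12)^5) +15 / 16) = 0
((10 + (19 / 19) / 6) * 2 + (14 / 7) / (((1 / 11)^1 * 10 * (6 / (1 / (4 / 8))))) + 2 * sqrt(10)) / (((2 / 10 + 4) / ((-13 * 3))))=-4108 / 21 - 130 * sqrt(10) / 7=-254.35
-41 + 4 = -37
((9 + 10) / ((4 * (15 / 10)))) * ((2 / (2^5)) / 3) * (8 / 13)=19 / 468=0.04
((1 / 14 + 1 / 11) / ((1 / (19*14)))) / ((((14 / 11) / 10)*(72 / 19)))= 45125 / 504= 89.53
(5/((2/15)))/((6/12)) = 75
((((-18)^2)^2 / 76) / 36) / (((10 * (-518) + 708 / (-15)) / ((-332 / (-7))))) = -11205 / 32186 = -0.35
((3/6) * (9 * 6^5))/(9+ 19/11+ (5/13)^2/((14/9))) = 910701792/281663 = 3233.30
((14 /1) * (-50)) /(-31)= 700 /31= 22.58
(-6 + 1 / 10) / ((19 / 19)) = -59 / 10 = -5.90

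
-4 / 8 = -1 / 2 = -0.50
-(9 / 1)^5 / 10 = -59049 / 10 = -5904.90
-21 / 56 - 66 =-531 / 8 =-66.38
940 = 940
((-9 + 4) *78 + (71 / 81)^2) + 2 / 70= -89374654 / 229635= -389.20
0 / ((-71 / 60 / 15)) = 0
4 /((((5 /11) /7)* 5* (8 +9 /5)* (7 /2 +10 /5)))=8 /35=0.23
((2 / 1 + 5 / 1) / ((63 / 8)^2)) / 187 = 64 / 106029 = 0.00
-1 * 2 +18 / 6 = 1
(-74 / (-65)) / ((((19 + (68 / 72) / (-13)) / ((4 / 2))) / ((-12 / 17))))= -31968 / 376465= -0.08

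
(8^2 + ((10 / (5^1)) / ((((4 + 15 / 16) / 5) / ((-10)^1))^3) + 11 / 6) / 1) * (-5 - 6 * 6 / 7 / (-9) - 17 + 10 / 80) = 7097454766835 / 165661104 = 42843.22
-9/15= -3/5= -0.60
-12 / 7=-1.71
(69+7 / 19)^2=1737124 / 361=4811.98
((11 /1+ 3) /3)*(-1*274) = -3836 /3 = -1278.67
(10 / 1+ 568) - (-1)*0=578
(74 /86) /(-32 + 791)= 37 /32637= 0.00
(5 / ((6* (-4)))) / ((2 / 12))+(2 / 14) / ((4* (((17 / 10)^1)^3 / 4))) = -167955 / 137564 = -1.22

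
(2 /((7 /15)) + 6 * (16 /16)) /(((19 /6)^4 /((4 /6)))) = 62208 /912247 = 0.07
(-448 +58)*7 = -2730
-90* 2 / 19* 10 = -1800 / 19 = -94.74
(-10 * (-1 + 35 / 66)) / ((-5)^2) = 31 / 165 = 0.19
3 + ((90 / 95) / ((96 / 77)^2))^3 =2970220569145 / 920599396352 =3.23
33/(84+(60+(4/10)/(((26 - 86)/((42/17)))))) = 1275/5563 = 0.23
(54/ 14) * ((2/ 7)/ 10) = 27/ 245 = 0.11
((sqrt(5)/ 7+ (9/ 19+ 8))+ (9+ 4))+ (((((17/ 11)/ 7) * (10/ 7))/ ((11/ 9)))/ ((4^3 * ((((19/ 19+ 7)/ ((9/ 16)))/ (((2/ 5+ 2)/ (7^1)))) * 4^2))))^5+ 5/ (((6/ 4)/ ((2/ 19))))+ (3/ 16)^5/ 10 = sqrt(5)/ 7+ 904248910399538739370639576009877077974874509991/ 41432582928499968125221961016559016843799429120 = 22.14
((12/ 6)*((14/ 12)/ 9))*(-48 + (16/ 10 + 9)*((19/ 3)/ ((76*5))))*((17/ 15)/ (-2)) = 1707293/ 243000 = 7.03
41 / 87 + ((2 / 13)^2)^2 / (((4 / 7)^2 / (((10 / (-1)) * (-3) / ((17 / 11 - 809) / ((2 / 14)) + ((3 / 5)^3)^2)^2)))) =1105115747159641020066611 / 2345001699370798201593327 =0.47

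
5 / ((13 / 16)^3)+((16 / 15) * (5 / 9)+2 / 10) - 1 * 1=2703284 / 296595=9.11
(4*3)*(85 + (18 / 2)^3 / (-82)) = 37446 / 41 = 913.32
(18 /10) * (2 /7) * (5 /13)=18 /91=0.20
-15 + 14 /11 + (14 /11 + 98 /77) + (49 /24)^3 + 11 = 8.33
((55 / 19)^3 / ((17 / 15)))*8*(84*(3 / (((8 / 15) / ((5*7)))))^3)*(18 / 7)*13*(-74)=-126628027668720703125 / 466412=-271493931692839.60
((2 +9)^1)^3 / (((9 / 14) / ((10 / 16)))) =46585 / 36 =1294.03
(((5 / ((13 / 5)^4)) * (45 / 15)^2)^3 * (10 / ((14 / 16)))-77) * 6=-64667296348603554 / 163086595857367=-396.52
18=18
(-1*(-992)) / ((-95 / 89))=-88288 / 95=-929.35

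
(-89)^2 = 7921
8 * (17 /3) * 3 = 136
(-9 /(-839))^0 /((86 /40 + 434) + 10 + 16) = 20 /9243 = 0.00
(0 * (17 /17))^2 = 0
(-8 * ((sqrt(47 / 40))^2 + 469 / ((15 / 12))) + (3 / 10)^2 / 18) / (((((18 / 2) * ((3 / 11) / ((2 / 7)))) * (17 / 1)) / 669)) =-164132683 / 11900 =-13792.66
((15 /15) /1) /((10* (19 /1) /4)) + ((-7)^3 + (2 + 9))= -31538 /95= -331.98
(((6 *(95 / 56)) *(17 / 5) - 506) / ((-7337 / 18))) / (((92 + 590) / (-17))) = -2019447 / 70053676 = -0.03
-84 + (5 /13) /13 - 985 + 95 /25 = -900069 /845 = -1065.17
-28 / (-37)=28 / 37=0.76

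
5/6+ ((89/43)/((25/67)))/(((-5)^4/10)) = 0.92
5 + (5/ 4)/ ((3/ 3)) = 25/ 4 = 6.25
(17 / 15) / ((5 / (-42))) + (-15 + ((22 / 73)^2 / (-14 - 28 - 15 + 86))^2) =-14640224521053 / 597073017025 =-24.52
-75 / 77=-0.97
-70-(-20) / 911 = -63750 / 911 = -69.98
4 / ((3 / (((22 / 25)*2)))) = 176 / 75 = 2.35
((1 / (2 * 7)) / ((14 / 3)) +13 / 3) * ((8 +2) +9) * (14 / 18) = 48583 / 756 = 64.26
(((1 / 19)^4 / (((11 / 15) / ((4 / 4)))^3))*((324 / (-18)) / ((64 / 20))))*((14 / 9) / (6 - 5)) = -118125 / 693829004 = -0.00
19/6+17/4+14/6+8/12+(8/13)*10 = 2585/156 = 16.57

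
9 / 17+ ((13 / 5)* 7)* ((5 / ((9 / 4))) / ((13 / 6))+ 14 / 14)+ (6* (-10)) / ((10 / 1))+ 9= 10301 / 255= 40.40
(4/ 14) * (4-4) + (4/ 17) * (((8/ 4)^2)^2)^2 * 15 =15360/ 17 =903.53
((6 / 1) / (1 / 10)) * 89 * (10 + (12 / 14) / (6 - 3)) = 384480 / 7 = 54925.71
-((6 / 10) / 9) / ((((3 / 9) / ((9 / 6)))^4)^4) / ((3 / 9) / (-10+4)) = 5559060566555523 / 163840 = 33929813028.29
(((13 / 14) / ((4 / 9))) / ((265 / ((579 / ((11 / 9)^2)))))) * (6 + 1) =5487183 / 256520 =21.39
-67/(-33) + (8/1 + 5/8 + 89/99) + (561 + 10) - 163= 419.55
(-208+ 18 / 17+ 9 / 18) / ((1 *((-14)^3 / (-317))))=-2225023 / 93296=-23.85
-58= -58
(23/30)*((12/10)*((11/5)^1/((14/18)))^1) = 2277/875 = 2.60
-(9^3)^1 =-729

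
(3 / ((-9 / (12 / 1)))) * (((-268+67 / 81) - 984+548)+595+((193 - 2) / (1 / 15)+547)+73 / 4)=-1076353 / 81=-13288.31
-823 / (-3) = 823 / 3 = 274.33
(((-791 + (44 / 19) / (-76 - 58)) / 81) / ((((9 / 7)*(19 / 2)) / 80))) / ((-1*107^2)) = 0.01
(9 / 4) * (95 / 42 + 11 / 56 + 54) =4065 / 32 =127.03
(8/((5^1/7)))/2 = 28/5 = 5.60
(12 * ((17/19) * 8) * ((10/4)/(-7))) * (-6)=24480/133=184.06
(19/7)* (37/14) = 7.17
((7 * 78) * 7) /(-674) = -1911 /337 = -5.67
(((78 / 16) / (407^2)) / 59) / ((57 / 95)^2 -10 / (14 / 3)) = -175 / 625490624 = -0.00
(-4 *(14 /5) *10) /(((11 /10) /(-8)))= 8960 /11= 814.55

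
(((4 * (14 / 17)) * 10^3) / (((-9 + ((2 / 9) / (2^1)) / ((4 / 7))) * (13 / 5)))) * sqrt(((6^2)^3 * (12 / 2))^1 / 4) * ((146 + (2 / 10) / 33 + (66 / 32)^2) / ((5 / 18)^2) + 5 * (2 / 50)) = -74131240.58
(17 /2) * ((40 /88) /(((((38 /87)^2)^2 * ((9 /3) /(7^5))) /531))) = 14486364302495715 /45872992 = 315792880.97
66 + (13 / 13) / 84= 5545 / 84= 66.01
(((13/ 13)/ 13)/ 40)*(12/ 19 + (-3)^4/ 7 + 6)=2421/ 69160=0.04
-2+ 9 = 7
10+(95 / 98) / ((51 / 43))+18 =144029 / 4998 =28.82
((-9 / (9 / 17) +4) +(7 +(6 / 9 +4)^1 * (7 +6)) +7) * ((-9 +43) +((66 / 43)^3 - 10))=135399280 / 79507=1702.99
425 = 425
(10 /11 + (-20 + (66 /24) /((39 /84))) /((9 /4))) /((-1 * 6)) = 1147 /1287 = 0.89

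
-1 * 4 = -4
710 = 710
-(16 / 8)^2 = -4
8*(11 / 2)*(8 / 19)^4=180224 / 130321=1.38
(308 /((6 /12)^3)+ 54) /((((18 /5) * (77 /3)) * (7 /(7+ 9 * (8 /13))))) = 48.81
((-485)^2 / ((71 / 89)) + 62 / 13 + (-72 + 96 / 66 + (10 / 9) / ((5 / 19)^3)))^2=453701189014030481969641 / 5218597580625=86939293939.52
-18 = -18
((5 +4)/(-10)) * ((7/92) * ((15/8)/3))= -63/1472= -0.04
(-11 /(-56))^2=121 /3136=0.04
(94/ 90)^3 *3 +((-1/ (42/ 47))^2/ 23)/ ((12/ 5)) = 1884561961/ 547722000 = 3.44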